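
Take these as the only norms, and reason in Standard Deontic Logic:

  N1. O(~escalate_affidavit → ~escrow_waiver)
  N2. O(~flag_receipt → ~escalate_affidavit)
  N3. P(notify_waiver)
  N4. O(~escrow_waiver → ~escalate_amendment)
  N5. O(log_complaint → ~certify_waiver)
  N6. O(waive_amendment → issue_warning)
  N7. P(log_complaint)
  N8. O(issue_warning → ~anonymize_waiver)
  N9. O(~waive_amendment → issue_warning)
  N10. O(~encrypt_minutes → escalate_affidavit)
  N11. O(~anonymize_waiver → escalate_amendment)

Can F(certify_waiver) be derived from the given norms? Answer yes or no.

No

Premise 5 is O(log_complaint → ~certify_waiver), but O(log_complaint) is not derivable from the premises (the permission P(log_complaint) asserts only ~O(~log_complaint), not O(log_complaint)), so it does not yield O(~certify_waiver).
No other premise forces O(~certify_waiver). An ideal world satisfying every premise can still have certify_waiver true, so F(certify_waiver) is not derivable.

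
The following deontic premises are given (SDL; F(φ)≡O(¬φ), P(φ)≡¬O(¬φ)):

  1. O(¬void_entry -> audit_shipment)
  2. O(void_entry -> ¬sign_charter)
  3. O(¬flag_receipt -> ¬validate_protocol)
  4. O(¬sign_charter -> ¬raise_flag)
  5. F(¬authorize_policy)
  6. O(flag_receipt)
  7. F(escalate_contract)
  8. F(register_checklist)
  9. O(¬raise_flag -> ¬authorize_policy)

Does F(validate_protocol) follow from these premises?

No

Premise 3 is O(¬flag_receipt -> ¬validate_protocol), but O(¬flag_receipt) is not derivable from the premises, so it does not yield O(¬validate_protocol).
No other premise forces O(¬validate_protocol). An ideal world satisfying every premise can still have validate_protocol true, so F(validate_protocol) is not derivable.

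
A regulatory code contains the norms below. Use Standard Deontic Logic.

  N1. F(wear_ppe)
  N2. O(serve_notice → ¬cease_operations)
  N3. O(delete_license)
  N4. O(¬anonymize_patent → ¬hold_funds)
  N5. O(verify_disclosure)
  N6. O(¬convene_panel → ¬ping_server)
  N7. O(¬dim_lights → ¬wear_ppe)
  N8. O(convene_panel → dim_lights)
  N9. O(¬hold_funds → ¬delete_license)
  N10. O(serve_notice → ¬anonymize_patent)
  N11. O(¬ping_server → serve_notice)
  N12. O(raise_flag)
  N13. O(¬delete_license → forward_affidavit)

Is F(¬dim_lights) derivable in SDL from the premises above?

Yes

From premise 3 we have O(delete_license).
Premise 9 is O(¬hold_funds → ¬delete_license); contrapositively O(delete_license → hold_funds). Since O(delete_license) holds, K gives O(hold_funds).
Premise 4, O(¬anonymize_patent → ¬hold_funds), contraposes to O(hold_funds → anonymize_patent); with O(hold_funds) we get O(anonymize_patent).
Premise 10, O(serve_notice → ¬anonymize_patent), contraposes to O(anonymize_patent → ¬serve_notice); with O(anonymize_patent) we get O(¬serve_notice).
Premise 11, O(¬ping_server → serve_notice), contraposes to O(¬serve_notice → ping_server); with O(¬serve_notice) we get O(ping_server).
Premise 6 is O(¬convene_panel → ¬ping_server); contrapositively O(ping_server → convene_panel). Since O(ping_server) holds, K gives O(convene_panel).
With premise 8, O(convene_panel → dim_lights), the K-axiom yields O(dim_lights).
Premises 1, 2, 5, 7, 12, 13 do not contribute to this derivation.
So O(dim_lights) holds, i.e. F(¬dim_lights). The claim follows.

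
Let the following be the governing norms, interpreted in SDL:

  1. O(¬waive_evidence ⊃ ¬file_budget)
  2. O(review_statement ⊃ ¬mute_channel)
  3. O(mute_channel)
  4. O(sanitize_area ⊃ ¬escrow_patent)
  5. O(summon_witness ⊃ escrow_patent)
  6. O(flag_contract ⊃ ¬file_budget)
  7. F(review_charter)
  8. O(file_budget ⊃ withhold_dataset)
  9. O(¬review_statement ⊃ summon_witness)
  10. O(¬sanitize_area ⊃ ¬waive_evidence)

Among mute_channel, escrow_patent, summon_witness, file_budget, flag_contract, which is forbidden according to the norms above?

Premise 3 gives O(mute_channel).
The contrapositive of premise 2 (O(review_statement ⊃ ¬mute_channel)) is O(mute_channel ⊃ ¬review_statement), and O(mute_channel) is already established, so O(¬review_statement).
With premise 9, O(¬review_statement ⊃ summon_witness), the K-axiom yields O(summon_witness).
With premise 5, O(summon_witness ⊃ escrow_patent), the K-axiom yields O(escrow_patent).
The contrapositive of premise 4 (O(sanitize_area ⊃ ¬escrow_patent)) is O(escrow_patent ⊃ ¬sanitize_area), and O(escrow_patent) is already established, so O(¬sanitize_area).
Applying K to premise 10 (O(¬sanitize_area ⊃ ¬waive_evidence)) and O(¬sanitize_area) yields O(¬waive_evidence).
Applying K to premise 1 (O(¬waive_evidence ⊃ ¬file_budget)) and O(¬waive_evidence) yields O(¬file_budget).
So O(¬file_budget) holds, i.e. file_budget is forbidden. None of the other listed options is forbidden under the premises.

file_budget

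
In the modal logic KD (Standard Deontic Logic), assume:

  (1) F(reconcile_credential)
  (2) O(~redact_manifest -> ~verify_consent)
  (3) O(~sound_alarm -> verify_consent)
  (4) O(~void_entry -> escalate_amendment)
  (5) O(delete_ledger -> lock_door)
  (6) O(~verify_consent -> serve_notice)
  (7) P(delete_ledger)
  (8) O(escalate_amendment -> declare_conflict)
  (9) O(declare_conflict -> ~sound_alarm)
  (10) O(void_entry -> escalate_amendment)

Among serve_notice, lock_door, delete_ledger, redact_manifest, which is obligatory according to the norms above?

Premises 10 and 4 are O(void_entry -> escalate_amendment) and O(~void_entry -> escalate_amendment); every ideal world satisfies void_entry or ~void_entry, so in either case escalate_amendment holds — hence O(escalate_amendment).
Applying K to premise 8 (O(escalate_amendment -> declare_conflict)) and O(escalate_amendment) yields O(declare_conflict).
With premise 9, O(declare_conflict -> ~sound_alarm), the K-axiom yields O(~sound_alarm).
With premise 3, O(~sound_alarm -> verify_consent), the K-axiom yields O(verify_consent).
Premise 2 is O(~redact_manifest -> ~verify_consent); contrapositively O(verify_consent -> redact_manifest). Since O(verify_consent) holds, K gives O(redact_manifest).
So O(redact_manifest) holds — redact_manifest is obligatory. None of the other listed options is made obligatory by any chain of premises.

redact_manifest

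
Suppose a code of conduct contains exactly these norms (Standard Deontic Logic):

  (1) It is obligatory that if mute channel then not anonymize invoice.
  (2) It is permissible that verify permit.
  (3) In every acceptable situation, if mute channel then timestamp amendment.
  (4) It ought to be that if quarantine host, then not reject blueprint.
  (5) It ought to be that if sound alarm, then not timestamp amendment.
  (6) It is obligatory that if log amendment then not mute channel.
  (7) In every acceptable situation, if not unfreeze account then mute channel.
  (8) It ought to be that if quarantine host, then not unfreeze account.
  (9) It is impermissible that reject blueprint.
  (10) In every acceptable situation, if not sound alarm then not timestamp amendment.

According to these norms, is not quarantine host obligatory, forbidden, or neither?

Obligatory

By case analysis on ¬sound_alarm: premise 10 gives O(¬sound_alarm → ¬timestamp_amendment) and premise 5 gives O(sound_alarm → ¬timestamp_amendment), so O(¬timestamp_amendment) either way.
Premise 3, O(mute_channel → timestamp_amendment), contraposes to O(¬timestamp_amendment → ¬mute_channel); with O(¬timestamp_amendment) we get O(¬mute_channel).
Premise 7 is O(¬unfreeze_account → mute_channel); contrapositively O(¬mute_channel → unfreeze_account). Since O(¬mute_channel) holds, K gives O(unfreeze_account).
Premise 8, O(quarantine_host → ¬unfreeze_account), contraposes to O(unfreeze_account → ¬quarantine_host); with O(unfreeze_account) we get O(¬quarantine_host).
Premises 1, 2, 4, 6, 9 do not contribute to this derivation.
Hence ¬quarantine_host is obligatory.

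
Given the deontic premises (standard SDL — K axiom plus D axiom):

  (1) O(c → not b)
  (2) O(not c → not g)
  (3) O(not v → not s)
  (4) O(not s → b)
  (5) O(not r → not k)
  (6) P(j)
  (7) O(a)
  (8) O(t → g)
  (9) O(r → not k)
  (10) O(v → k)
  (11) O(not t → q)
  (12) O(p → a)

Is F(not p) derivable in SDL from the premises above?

Premise 12 is O(p → a); even if O(a) held, inferring O(p) would be affirming the consequent — invalid.
No other premise forces O(p). An ideal world satisfying every premise can still have not p true, so F(not p) is not derivable.

No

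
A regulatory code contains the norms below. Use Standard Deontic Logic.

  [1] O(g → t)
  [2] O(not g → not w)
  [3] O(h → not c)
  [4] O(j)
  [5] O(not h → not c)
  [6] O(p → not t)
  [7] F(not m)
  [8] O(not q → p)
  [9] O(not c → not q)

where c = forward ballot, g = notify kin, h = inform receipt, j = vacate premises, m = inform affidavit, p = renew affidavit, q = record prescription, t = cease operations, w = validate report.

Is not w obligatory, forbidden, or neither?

Obligatory

Premises 5 and 3 are O(not h → not c) and O(h → not c); every ideal world satisfies not h or h, so in either case not c holds — hence O(not c).
Applying K to premise 9 (O(not c → not q)) and O(not c) yields O(not q).
With premise 8, O(not q → p), the K-axiom yields O(p).
Premise 6 is O(p → not t); since O(p), deontic closure gives O(not t).
The contrapositive of premise 1 (O(g → t)) is O(not t → not g), and O(not t) is already established, so O(not g).
Applying K to premise 2 (O(not g → not w)) and O(not g) yields O(not w).
Premises 4, 7 do not contribute to this derivation.
Hence not w is obligatory.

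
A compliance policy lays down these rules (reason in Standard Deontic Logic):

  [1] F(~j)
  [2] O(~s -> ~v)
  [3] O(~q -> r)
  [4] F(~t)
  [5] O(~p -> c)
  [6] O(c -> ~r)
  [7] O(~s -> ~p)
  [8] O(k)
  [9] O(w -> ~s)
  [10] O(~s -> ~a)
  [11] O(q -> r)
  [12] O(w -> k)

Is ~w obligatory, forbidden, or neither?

Premises 11 and 3 are O(q -> r) and O(~q -> r); every ideal world satisfies q or ~q, so in either case r holds — hence O(r).
Premise 6, O(c -> ~r), contraposes to O(r -> ~c); with O(r) we get O(~c).
Premise 5 is O(~p -> c); contrapositively O(~c -> p). Since O(~c) holds, K gives O(p).
The contrapositive of premise 7 (O(~s -> ~p)) is O(p -> s), and O(p) is already established, so O(s).
Premise 9, O(w -> ~s), contraposes to O(s -> ~w); with O(s) we get O(~w).
Premises 1, 2, 4, 8, 10, 12 do not contribute to this derivation.
Hence ~w is obligatory.

Obligatory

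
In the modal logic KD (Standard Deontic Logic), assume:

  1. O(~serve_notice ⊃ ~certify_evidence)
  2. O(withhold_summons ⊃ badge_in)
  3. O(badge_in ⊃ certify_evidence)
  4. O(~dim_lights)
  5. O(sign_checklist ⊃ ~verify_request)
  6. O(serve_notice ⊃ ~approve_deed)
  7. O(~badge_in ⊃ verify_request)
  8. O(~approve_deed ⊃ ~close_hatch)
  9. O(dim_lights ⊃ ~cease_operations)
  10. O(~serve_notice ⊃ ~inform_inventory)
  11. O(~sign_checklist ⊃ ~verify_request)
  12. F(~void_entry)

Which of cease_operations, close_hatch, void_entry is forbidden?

Premises 11 and 5 are O(~sign_checklist ⊃ ~verify_request) and O(sign_checklist ⊃ ~verify_request); every ideal world satisfies ~sign_checklist or sign_checklist, so in either case ~verify_request holds — hence O(~verify_request).
Premise 7, O(~badge_in ⊃ verify_request), contraposes to O(~verify_request ⊃ badge_in); with O(~verify_request) we get O(badge_in).
From O(badge_in) and premise 3, O(badge_in ⊃ certify_evidence), we obtain O(certify_evidence).
Premise 1, O(~serve_notice ⊃ ~certify_evidence), contraposes to O(certify_evidence ⊃ serve_notice); with O(certify_evidence) we get O(serve_notice).
From O(serve_notice) and premise 6, O(serve_notice ⊃ ~approve_deed), we obtain O(~approve_deed).
From O(~approve_deed) and premise 8, O(~approve_deed ⊃ ~close_hatch), we obtain O(~close_hatch).
So O(~close_hatch) holds, i.e. close_hatch is forbidden. None of the other listed options is forbidden under the premises.

close_hatch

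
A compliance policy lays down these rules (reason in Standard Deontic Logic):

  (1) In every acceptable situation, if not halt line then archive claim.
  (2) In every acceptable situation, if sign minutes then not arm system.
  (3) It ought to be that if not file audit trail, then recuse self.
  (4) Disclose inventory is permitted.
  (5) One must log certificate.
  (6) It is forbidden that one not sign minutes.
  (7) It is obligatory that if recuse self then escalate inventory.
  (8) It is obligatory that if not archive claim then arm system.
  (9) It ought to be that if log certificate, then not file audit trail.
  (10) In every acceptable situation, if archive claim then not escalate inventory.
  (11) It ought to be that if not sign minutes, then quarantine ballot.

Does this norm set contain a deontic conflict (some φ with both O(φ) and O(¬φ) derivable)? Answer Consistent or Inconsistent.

F(¬sign_minutes) at premise 6 means O(sign_minutes).
Applying K to premise 2 (O(sign_minutes → ¬arm_system)) and O(sign_minutes) yields O(¬arm_system).
Premise 8, O(¬archive_claim → arm_system), contraposes to O(¬arm_system → archive_claim); with O(¬arm_system) we get O(archive_claim).
Premise 10 is O(archive_claim → ¬escalate_inventory); since O(archive_claim), deontic closure gives O(¬escalate_inventory).
Premise 7, O(recuse_self → escalate_inventory), contraposes to O(¬escalate_inventory → ¬recuse_self); with O(¬escalate_inventory) we get O(¬recuse_self).
Premise 3 is O(¬file_audit_trail → recuse_self); contrapositively O(¬recuse_self → file_audit_trail). Since O(¬recuse_self) holds, K gives O(file_audit_trail).
The contrapositive of premise 9 (O(log_certificate → ¬file_audit_trail)) is O(file_audit_trail → ¬log_certificate), and O(file_audit_trail) is already established, so O(¬log_certificate).
But premise 5 directly asserts O(log_certificate).
We now have both O(¬log_certificate) and O(log_certificate) — log_certificate is simultaneously obligatory and forbidden, violating the D-axiom.

Inconsistent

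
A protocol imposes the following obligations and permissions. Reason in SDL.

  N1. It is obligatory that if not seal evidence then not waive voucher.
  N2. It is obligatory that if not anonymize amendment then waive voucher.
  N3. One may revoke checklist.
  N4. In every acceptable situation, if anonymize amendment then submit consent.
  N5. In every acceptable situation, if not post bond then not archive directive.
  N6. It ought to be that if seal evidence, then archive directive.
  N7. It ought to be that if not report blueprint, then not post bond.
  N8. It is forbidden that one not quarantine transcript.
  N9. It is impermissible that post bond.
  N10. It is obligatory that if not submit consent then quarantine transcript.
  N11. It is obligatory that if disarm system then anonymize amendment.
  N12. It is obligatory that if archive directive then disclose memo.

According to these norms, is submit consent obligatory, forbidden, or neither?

Obligatory

Premise 9 is F(post_bond), i.e. O(¬post_bond).
Applying K to premise 5 (O(¬post_bond → ¬archive_directive)) and O(¬post_bond) yields O(¬archive_directive).
The contrapositive of premise 6 (O(seal_evidence → archive_directive)) is O(¬archive_directive → ¬seal_evidence), and O(¬archive_directive) is already established, so O(¬seal_evidence).
With premise 1, O(¬seal_evidence → ¬waive_voucher), the K-axiom yields O(¬waive_voucher).
Premise 2, O(¬anonymize_amendment → waive_voucher), contraposes to O(¬waive_voucher → anonymize_amendment); with O(¬waive_voucher) we get O(anonymize_amendment).
Premise 4 is O(anonymize_amendment → submit_consent); since O(anonymize_amendment), deontic closure gives O(submit_consent).
Premises 3, 7, 8, 10, 11, 12 do not contribute to this derivation.
Hence submit_consent is obligatory.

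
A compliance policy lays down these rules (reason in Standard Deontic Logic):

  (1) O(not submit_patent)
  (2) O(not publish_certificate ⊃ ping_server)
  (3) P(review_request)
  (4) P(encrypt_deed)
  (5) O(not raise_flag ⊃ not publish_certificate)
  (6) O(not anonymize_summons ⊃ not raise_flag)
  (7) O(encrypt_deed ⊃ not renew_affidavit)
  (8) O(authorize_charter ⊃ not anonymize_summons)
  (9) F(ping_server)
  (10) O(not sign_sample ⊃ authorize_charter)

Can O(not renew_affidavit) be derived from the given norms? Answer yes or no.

Premise 7 is O(encrypt_deed ⊃ not renew_affidavit), but O(encrypt_deed) is not derivable from the premises (the permission P(encrypt_deed) asserts only not O(not encrypt_deed), not O(encrypt_deed)), so it does not yield O(not renew_affidavit).
No other premise forces O(not renew_affidavit). An ideal world satisfying every premise can still have not renew_affidavit false, so O(not renew_affidavit) is not derivable.

No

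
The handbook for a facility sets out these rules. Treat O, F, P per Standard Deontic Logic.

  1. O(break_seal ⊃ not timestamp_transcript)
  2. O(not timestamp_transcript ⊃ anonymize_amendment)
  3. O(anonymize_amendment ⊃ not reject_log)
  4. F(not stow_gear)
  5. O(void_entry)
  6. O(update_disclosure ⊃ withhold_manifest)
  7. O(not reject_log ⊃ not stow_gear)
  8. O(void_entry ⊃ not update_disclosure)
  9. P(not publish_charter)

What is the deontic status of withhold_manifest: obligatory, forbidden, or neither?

Premise 6 is O(update_disclosure ⊃ withhold_manifest), but O(update_disclosure) is not derivable from the premises, so it does not yield O(withhold_manifest).
No premise or chain of K-axiom applications forces O(withhold_manifest), and none forces O(not withhold_manifest). So withhold_manifest is neither obligatory nor forbidden under these norms.

Neither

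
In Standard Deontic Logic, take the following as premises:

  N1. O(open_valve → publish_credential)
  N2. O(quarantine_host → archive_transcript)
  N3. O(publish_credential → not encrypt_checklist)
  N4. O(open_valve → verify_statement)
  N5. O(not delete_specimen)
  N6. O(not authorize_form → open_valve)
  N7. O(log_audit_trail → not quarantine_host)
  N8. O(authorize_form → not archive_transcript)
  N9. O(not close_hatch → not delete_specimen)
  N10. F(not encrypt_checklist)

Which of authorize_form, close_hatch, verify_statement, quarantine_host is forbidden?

F(not encrypt_checklist) at premise 10 means O(encrypt_checklist).
The contrapositive of premise 3 (O(publish_credential → not encrypt_checklist)) is O(encrypt_checklist → not publish_credential), and O(encrypt_checklist) is already established, so O(not publish_credential).
Premise 1 is O(open_valve → publish_credential); contrapositively O(not publish_credential → not open_valve). Since O(not publish_credential) holds, K gives O(not open_valve).
Premise 6, O(not authorize_form → open_valve), contraposes to O(not open_valve → authorize_form); with O(not open_valve) we get O(authorize_form).
Premise 8 is O(authorize_form → not archive_transcript); since O(authorize_form), deontic closure gives O(not archive_transcript).
Premise 2 is O(quarantine_host → archive_transcript); contrapositively O(not archive_transcript → not quarantine_host). Since O(not archive_transcript) holds, K gives O(not quarantine_host).
So O(not quarantine_host) holds, i.e. quarantine_host is forbidden. None of the other listed options is forbidden under the premises.

quarantine_host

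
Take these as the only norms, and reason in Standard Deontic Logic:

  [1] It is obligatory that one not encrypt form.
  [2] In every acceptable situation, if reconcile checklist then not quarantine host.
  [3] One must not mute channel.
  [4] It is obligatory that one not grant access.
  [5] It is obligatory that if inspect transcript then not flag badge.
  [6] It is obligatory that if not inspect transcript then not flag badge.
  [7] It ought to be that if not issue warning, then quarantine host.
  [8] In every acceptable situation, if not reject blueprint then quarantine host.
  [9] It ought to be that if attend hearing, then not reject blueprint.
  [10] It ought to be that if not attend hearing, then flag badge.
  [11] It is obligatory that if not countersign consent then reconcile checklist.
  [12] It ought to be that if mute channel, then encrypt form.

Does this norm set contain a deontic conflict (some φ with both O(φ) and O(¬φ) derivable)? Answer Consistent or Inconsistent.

Consistent

Premise 12 is O(mute_channel → encrypt_form), but O(mute_channel) is not derivable from the premises, so it does not yield O(encrypt_form).
So O(encrypt_form) is not derivable, and the apparent clash with O(¬encrypt_form) does not arise.
A world satisfying every obligation exists (e.g. attend_hearing=true, countersign_consent=true, encrypt_form=false, flag_badge=false, grant_access=false, inspect_transcript=false, issue_warning=false, mute_channel=false, quarantine_host=true, reconcile_checklist=false, reject_blueprint=false); no atom is both obligatory and forbidden, so the set is consistent.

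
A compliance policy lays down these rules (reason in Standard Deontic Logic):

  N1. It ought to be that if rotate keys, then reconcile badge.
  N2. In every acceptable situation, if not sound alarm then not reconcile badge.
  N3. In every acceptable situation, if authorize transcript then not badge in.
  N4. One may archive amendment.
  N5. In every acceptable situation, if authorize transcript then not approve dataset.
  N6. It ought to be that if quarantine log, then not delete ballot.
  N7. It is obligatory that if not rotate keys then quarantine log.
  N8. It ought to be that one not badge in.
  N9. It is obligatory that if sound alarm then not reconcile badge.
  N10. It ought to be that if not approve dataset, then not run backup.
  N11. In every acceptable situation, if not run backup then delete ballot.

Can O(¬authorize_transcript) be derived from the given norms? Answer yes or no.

By case analysis on ¬sound_alarm: premise 2 gives O(¬sound_alarm → ¬reconcile_badge) and premise 9 gives O(sound_alarm → ¬reconcile_badge), so O(¬reconcile_badge) either way.
Premise 1 is O(rotate_keys → reconcile_badge); contrapositively O(¬reconcile_badge → ¬rotate_keys). Since O(¬reconcile_badge) holds, K gives O(¬rotate_keys).
Premise 7 is O(¬rotate_keys → quarantine_log); since O(¬rotate_keys), deontic closure gives O(quarantine_log).
Applying K to premise 6 (O(quarantine_log → ¬delete_ballot)) and O(quarantine_log) yields O(¬delete_ballot).
Premise 11, O(¬run_backup → delete_ballot), contraposes to O(¬delete_ballot → run_backup); with O(¬delete_ballot) we get O(run_backup).
Premise 10 is O(¬approve_dataset → ¬run_backup); contrapositively O(run_backup → approve_dataset). Since O(run_backup) holds, K gives O(approve_dataset).
Premise 5 is O(authorize_transcript → ¬approve_dataset); contrapositively O(approve_dataset → ¬authorize_transcript). Since O(approve_dataset) holds, K gives O(¬authorize_transcript).
Premises 3, 4, 8 do not contribute to this derivation.
So O(¬authorize_transcript) follows.

Yes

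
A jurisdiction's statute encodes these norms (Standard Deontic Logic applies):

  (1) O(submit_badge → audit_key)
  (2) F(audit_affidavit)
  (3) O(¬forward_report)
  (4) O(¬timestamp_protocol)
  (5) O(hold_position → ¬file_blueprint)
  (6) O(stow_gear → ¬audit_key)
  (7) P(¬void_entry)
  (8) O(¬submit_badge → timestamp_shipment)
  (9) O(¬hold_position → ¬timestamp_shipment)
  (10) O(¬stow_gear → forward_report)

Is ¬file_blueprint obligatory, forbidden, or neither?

Obligatory

Premise 3 gives O(¬forward_report).
The contrapositive of premise 10 (O(¬stow_gear → forward_report)) is O(¬forward_report → stow_gear), and O(¬forward_report) is already established, so O(stow_gear).
From O(stow_gear) and premise 6, O(stow_gear → ¬audit_key), we obtain O(¬audit_key).
The contrapositive of premise 1 (O(submit_badge → audit_key)) is O(¬audit_key → ¬submit_badge), and O(¬audit_key) is already established, so O(¬submit_badge).
Applying K to premise 8 (O(¬submit_badge → timestamp_shipment)) and O(¬submit_badge) yields O(timestamp_shipment).
Premise 9, O(¬hold_position → ¬timestamp_shipment), contraposes to O(timestamp_shipment → hold_position); with O(timestamp_shipment) we get O(hold_position).
Applying K to premise 5 (O(hold_position → ¬file_blueprint)) and O(hold_position) yields O(¬file_blueprint).
Premises 2, 4, 7 do not contribute to this derivation.
Hence ¬file_blueprint is obligatory.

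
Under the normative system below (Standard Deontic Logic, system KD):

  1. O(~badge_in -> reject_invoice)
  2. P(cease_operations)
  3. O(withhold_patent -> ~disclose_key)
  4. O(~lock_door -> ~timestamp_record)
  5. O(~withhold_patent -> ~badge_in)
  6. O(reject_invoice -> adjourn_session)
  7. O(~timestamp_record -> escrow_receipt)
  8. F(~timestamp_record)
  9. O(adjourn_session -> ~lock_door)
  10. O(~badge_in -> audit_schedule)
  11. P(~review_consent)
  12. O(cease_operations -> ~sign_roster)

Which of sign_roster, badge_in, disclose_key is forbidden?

disclose_key

Premise 8 is F(~timestamp_record), i.e. O(timestamp_record).
The contrapositive of premise 4 (O(~lock_door -> ~timestamp_record)) is O(timestamp_record -> lock_door), and O(timestamp_record) is already established, so O(lock_door).
Premise 9, O(adjourn_session -> ~lock_door), contraposes to O(lock_door -> ~adjourn_session); with O(lock_door) we get O(~adjourn_session).
The contrapositive of premise 6 (O(reject_invoice -> adjourn_session)) is O(~adjourn_session -> ~reject_invoice), and O(~adjourn_session) is already established, so O(~reject_invoice).
Premise 1, O(~badge_in -> reject_invoice), contraposes to O(~reject_invoice -> badge_in); with O(~reject_invoice) we get O(badge_in).
Premise 5, O(~withhold_patent -> ~badge_in), contraposes to O(badge_in -> withhold_patent); with O(badge_in) we get O(withhold_patent).
Premise 3 is O(withhold_patent -> ~disclose_key); since O(withhold_patent), deontic closure gives O(~disclose_key).
So O(~disclose_key) holds, i.e. disclose_key is forbidden. None of the other listed options is forbidden under the premises.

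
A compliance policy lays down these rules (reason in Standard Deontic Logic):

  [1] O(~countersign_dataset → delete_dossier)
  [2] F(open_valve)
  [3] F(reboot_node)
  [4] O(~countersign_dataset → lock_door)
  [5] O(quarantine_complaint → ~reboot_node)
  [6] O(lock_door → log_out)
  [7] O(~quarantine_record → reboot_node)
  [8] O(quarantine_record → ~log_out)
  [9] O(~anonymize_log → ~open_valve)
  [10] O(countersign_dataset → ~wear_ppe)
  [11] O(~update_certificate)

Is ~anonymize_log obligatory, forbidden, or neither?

Neither

Premise 9 is O(~anonymize_log → ~open_valve); even if O(~open_valve) held, inferring O(~anonymize_log) would be affirming the consequent — invalid.
No premise or chain of K-axiom applications forces O(~anonymize_log), and none forces O(anonymize_log). So ~anonymize_log is neither obligatory nor forbidden under these norms.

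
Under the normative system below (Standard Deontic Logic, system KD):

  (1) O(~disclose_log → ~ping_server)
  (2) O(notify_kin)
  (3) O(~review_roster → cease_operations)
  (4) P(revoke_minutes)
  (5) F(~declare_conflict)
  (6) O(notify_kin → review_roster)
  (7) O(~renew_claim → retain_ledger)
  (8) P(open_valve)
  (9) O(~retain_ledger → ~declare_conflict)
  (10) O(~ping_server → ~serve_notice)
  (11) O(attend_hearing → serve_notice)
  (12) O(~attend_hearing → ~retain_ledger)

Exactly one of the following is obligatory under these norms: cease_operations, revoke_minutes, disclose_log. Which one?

disclose_log

Premise 5 is F(~declare_conflict), i.e. O(declare_conflict).
Premise 9, O(~retain_ledger → ~declare_conflict), contraposes to O(declare_conflict → retain_ledger); with O(declare_conflict) we get O(retain_ledger).
Premise 12 is O(~attend_hearing → ~retain_ledger); contrapositively O(retain_ledger → attend_hearing). Since O(retain_ledger) holds, K gives O(attend_hearing).
Applying K to premise 11 (O(attend_hearing → serve_notice)) and O(attend_hearing) yields O(serve_notice).
Premise 10 is O(~ping_server → ~serve_notice); contrapositively O(serve_notice → ping_server). Since O(serve_notice) holds, K gives O(ping_server).
Premise 1 is O(~disclose_log → ~ping_server); contrapositively O(ping_server → disclose_log). Since O(ping_server) holds, K gives O(disclose_log).
So O(disclose_log) holds — disclose_log is obligatory. None of the other listed options is made obligatory by any chain of premises.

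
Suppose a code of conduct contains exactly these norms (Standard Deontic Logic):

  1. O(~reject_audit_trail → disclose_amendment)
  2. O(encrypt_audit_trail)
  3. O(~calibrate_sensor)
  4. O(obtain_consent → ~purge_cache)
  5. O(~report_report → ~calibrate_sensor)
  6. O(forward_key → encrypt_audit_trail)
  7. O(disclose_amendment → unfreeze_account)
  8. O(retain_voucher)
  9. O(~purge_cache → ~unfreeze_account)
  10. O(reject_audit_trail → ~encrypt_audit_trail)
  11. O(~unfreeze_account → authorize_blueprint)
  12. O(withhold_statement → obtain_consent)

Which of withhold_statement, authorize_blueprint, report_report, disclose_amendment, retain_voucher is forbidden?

Premise 2 states O(encrypt_audit_trail) outright.
Premise 10, O(reject_audit_trail → ~encrypt_audit_trail), contraposes to O(encrypt_audit_trail → ~reject_audit_trail); with O(encrypt_audit_trail) we get O(~reject_audit_trail).
From O(~reject_audit_trail) and premise 1, O(~reject_audit_trail → disclose_amendment), we obtain O(disclose_amendment).
Premise 7 is O(disclose_amendment → unfreeze_account); since O(disclose_amendment), deontic closure gives O(unfreeze_account).
The contrapositive of premise 9 (O(~purge_cache → ~unfreeze_account)) is O(unfreeze_account → purge_cache), and O(unfreeze_account) is already established, so O(purge_cache).
The contrapositive of premise 4 (O(obtain_consent → ~purge_cache)) is O(purge_cache → ~obtain_consent), and O(purge_cache) is already established, so O(~obtain_consent).
Premise 12 is O(withhold_statement → obtain_consent); contrapositively O(~obtain_consent → ~withhold_statement). Since O(~obtain_consent) holds, K gives O(~withhold_statement).
So O(~withhold_statement) holds, i.e. withhold_statement is forbidden. None of the other listed options is forbidden under the premises.

withhold_statement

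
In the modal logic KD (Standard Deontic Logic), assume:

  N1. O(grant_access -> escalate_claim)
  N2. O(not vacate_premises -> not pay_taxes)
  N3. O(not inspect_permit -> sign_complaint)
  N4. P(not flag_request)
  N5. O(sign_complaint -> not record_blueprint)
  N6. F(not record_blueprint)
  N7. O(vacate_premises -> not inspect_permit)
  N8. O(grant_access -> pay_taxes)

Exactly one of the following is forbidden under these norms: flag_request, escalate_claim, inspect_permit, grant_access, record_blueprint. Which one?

grant_access

Premise 6, F(not record_blueprint), is equivalent to O(record_blueprint).
Premise 5, O(sign_complaint -> not record_blueprint), contraposes to O(record_blueprint -> not sign_complaint); with O(record_blueprint) we get O(not sign_complaint).
The contrapositive of premise 3 (O(not inspect_permit -> sign_complaint)) is O(not sign_complaint -> inspect_permit), and O(not sign_complaint) is already established, so O(inspect_permit).
Premise 7 is O(vacate_premises -> not inspect_permit); contrapositively O(inspect_permit -> not vacate_premises). Since O(inspect_permit) holds, K gives O(not vacate_premises).
From O(not vacate_premises) and premise 2, O(not vacate_premises -> not pay_taxes), we obtain O(not pay_taxes).
Premise 8 is O(grant_access -> pay_taxes); contrapositively O(not pay_taxes -> not grant_access). Since O(not pay_taxes) holds, K gives O(not grant_access).
So O(not grant_access) holds, i.e. grant_access is forbidden. None of the other listed options is forbidden under the premises.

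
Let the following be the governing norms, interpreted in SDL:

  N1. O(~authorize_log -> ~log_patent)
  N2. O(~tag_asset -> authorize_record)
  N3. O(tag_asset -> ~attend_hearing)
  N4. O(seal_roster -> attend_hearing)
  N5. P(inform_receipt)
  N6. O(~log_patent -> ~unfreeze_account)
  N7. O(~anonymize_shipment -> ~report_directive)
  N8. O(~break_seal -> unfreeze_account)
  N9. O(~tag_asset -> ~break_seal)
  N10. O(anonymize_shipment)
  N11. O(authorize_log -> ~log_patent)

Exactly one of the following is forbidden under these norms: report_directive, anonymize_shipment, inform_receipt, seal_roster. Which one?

Premises 1 and 11 cover both cases: O(~authorize_log -> ~log_patent) and O(authorize_log -> ~log_patent). Since ~authorize_log ∨ authorize_log is a tautology, O(~log_patent) follows.
From O(~log_patent) and premise 6, O(~log_patent -> ~unfreeze_account), we obtain O(~unfreeze_account).
Premise 8 is O(~break_seal -> unfreeze_account); contrapositively O(~unfreeze_account -> break_seal). Since O(~unfreeze_account) holds, K gives O(break_seal).
The contrapositive of premise 9 (O(~tag_asset -> ~break_seal)) is O(break_seal -> tag_asset), and O(break_seal) is already established, so O(tag_asset).
With premise 3, O(tag_asset -> ~attend_hearing), the K-axiom yields O(~attend_hearing).
Premise 4, O(seal_roster -> attend_hearing), contraposes to O(~attend_hearing -> ~seal_roster); with O(~attend_hearing) we get O(~seal_roster).
So O(~seal_roster) holds, i.e. seal_roster is forbidden. None of the other listed options is forbidden under the premises.

seal_roster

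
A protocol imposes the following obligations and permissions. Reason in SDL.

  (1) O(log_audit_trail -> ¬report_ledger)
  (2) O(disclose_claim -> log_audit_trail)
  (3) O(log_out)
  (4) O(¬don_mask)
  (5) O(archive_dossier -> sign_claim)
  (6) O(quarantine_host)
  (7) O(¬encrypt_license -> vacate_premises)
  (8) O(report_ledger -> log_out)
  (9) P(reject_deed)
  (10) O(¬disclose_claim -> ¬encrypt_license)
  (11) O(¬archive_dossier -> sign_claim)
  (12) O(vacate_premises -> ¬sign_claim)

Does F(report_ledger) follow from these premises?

By case analysis on archive_dossier: premise 5 gives O(archive_dossier -> sign_claim) and premise 11 gives O(¬archive_dossier -> sign_claim), so O(sign_claim) either way.
Premise 12 is O(vacate_premises -> ¬sign_claim); contrapositively O(sign_claim -> ¬vacate_premises). Since O(sign_claim) holds, K gives O(¬vacate_premises).
Premise 7, O(¬encrypt_license -> vacate_premises), contraposes to O(¬vacate_premises -> encrypt_license); with O(¬vacate_premises) we get O(encrypt_license).
Premise 10 is O(¬disclose_claim -> ¬encrypt_license); contrapositively O(encrypt_license -> disclose_claim). Since O(encrypt_license) holds, K gives O(disclose_claim).
Applying K to premise 2 (O(disclose_claim -> log_audit_trail)) and O(disclose_claim) yields O(log_audit_trail).
From O(log_audit_trail) and premise 1, O(log_audit_trail -> ¬report_ledger), we obtain O(¬report_ledger).
Premises 3, 4, 6, 8, 9 do not contribute to this derivation.
So O(¬report_ledger) holds, i.e. F(report_ledger). The claim follows.

Yes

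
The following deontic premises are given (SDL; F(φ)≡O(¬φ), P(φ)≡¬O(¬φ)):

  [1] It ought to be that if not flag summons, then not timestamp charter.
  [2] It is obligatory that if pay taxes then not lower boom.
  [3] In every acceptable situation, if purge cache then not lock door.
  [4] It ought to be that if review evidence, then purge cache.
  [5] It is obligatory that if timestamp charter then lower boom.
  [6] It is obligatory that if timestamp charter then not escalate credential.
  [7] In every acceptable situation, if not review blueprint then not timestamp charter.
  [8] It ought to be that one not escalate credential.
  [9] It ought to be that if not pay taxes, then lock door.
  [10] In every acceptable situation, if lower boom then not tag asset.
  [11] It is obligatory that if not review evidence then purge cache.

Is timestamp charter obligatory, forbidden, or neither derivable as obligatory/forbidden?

Forbidden

Premises 11 and 4 cover both cases: O(¬review_evidence → purge_cache) and O(review_evidence → purge_cache). Since ¬review_evidence ∨ review_evidence is a tautology, O(purge_cache) follows.
With premise 3, O(purge_cache → ¬lock_door), the K-axiom yields O(¬lock_door).
Premise 9, O(¬pay_taxes → lock_door), contraposes to O(¬lock_door → pay_taxes); with O(¬lock_door) we get O(pay_taxes).
With premise 2, O(pay_taxes → ¬lower_boom), the K-axiom yields O(¬lower_boom).
Premise 5, O(timestamp_charter → lower_boom), contraposes to O(¬lower_boom → ¬timestamp_charter); with O(¬lower_boom) we get O(¬timestamp_charter).
Premises 1, 6, 7, 8, 10 do not contribute to this derivation.
Thus O(¬timestamp_charter), which is F(timestamp_charter): timestamp_charter is forbidden.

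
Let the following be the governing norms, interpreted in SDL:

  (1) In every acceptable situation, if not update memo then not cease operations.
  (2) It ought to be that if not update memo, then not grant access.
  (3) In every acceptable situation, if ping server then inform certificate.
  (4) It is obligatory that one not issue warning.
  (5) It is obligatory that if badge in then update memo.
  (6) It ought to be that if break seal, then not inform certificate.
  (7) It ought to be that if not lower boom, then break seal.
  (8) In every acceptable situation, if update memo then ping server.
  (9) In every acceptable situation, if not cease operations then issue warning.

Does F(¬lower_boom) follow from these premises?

Premise 4 states O(¬issue_warning) outright.
Premise 9 is O(¬cease_operations → issue_warning); contrapositively O(¬issue_warning → cease_operations). Since O(¬issue_warning) holds, K gives O(cease_operations).
Premise 1 is O(¬update_memo → ¬cease_operations); contrapositively O(cease_operations → update_memo). Since O(cease_operations) holds, K gives O(update_memo).
With premise 8, O(update_memo → ping_server), the K-axiom yields O(ping_server).
Premise 3 is O(ping_server → inform_certificate); since O(ping_server), deontic closure gives O(inform_certificate).
Premise 6, O(break_seal → ¬inform_certificate), contraposes to O(inform_certificate → ¬break_seal); with O(inform_certificate) we get O(¬break_seal).
Premise 7 is O(¬lower_boom → break_seal); contrapositively O(¬break_seal → lower_boom). Since O(¬break_seal) holds, K gives O(lower_boom).
Premises 2, 5 do not contribute to this derivation.
So O(lower_boom) holds, i.e. F(¬lower_boom). The claim follows.

Yes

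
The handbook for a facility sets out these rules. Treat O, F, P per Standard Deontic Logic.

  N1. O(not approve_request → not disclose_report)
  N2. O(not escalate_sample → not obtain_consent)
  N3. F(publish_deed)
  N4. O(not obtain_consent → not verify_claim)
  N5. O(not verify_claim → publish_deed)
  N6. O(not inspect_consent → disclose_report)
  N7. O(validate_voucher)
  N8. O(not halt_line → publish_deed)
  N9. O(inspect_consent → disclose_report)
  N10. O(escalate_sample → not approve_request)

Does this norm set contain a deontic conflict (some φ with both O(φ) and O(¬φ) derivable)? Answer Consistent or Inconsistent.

Inconsistent

Premises 9 and 6 are O(inspect_consent → disclose_report) and O(not inspect_consent → disclose_report); every ideal world satisfies inspect_consent or not inspect_consent, so in either case disclose_report holds — hence O(disclose_report).
Premise 1, O(not approve_request → not disclose_report), contraposes to O(disclose_report → approve_request); with O(disclose_report) we get O(approve_request).
Premise 10, O(escalate_sample → not approve_request), contraposes to O(approve_request → not escalate_sample); with O(approve_request) we get O(not escalate_sample).
Premise 2 is O(not escalate_sample → not obtain_consent); since O(not escalate_sample), deontic closure gives O(not obtain_consent).
Applying K to premise 4 (O(not obtain_consent → not verify_claim)) and O(not obtain_consent) yields O(not verify_claim).
With premise 5, O(not verify_claim → publish_deed), the K-axiom yields O(publish_deed).
Yet premise 3 is F(publish_deed), i.e. O(not publish_deed).
We now have both O(publish_deed) and O(not publish_deed) — publish_deed is simultaneously obligatory and forbidden, violating the D-axiom.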